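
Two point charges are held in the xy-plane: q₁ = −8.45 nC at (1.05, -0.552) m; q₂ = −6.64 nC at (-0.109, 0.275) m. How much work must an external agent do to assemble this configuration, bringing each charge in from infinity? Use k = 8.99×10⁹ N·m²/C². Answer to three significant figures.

The work to assemble the configuration equals its total potential energy, U = Σ kqᵢqⱼ/rᵢⱼ over all pairs.
Pair separations: r₁₂ = 1.42 m.
U = (3.54×10⁻⁷) = 3.54×10⁻⁷ J.

3.54×10⁻⁷ J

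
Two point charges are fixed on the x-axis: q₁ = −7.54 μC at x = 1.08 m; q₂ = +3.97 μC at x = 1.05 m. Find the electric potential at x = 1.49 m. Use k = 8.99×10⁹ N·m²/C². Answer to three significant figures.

-8.42×10⁴ V

The total potential is the scalar sum of each charge's contribution, V = Σ kqᵢ/rᵢ.
Distances from the field point to each charge: r₁ = 0.410 m, r₂ = 0.440 m.
V = k[(-7.54×10⁻⁶)/(0.410) + (3.97×10⁻⁶)/(0.440)] = -8.42×10⁴ V.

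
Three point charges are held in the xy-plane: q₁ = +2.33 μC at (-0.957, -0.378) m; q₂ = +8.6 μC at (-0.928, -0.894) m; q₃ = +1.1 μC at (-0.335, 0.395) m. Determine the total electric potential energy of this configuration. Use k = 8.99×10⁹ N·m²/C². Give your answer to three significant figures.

0.432 J

The assembly work is the sum of pairwise potential energies, U = Σ_{i<j} kqᵢqⱼ/rᵢⱼ.
Pair separations: r₁₂ = 0.517 m, r₁₃ = 0.992 m, r₂₃ = 1.42 m.
U = (0.349) + (0.0232) + (0.0599) = 0.432 J.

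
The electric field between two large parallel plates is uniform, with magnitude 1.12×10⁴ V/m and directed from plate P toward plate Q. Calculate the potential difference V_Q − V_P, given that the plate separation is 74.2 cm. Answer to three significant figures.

-8310 V

In a uniform field, potential decreases in the direction of E: ΔV = −E·d for a displacement d parallel to E.
Going from P to Q is a displacement of 74.2 cm along the field, so V_Q − V_P = −Ed = -8310 V.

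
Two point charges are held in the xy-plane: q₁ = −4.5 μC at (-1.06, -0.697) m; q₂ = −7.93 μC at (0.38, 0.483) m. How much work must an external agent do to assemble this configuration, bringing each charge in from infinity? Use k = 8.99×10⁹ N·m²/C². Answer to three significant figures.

0.172 J

The work to assemble the configuration equals its total potential energy, U = Σ kqᵢqⱼ/rᵢⱼ over all pairs.
Pair separations: r₁₂ = 1.86 m.
U = (0.172) = 0.172 J.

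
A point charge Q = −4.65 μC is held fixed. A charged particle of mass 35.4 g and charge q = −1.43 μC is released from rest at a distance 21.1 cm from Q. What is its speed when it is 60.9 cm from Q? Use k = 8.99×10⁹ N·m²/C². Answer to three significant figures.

Only the electrostatic force acts, so mechanical energy is conserved: ½mv² = U₁ − U₂ = kQq(1/r₁ − 1/r₂).
U₁ − U₂ = (8.99×10⁹ N·m²/C²)(-4.65×10⁻⁶ C)(-1.43×10⁻⁶ C)(1/0.211 − 1/0.609) = 0.185 J.
v = √(2·0.185/0.0354) = 3.23 m/s.

3.23 m/s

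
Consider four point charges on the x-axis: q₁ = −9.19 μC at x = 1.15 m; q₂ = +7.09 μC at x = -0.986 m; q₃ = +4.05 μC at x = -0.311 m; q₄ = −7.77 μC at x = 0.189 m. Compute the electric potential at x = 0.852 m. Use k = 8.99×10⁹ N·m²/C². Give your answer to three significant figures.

The total potential is the scalar sum of each charge's contribution, V = Σ kqᵢ/rᵢ.
Distances from the field point to each charge: r₁ = 0.298 m, r₂ = 1.84 m, r₃ = 1.16 m, r₄ = 0.663 m.
V = k[(-9.19×10⁻⁶)/(0.298) + (7.09×10⁻⁶)/(1.84) + (4.05×10⁻⁶)/(1.16) + (-7.77×10⁻⁶)/(0.663)] = -3.17×10⁵ V.

-3.17×10⁵ V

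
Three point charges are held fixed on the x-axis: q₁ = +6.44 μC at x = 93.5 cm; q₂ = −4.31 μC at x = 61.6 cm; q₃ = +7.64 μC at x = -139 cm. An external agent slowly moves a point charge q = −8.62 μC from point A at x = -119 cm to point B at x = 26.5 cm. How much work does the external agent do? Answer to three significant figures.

2.86 J

For quasistatic motion the external work equals the change in potential energy: W_ext = qΔV = q(V_B − V_A).
At A: distances to the source charges are 2.12 m, 1.81 m, 0.200 m; V_A = Σ kqᵢ/rᵢ = 3.49×10⁵ V.
At B: distances to the source charges are 0.670 m, 0.351 m, 1.65 m; V_B = Σ kqᵢ/rᵢ = 1.75×10⁴ V.
ΔV = V_B − V_A = -3.32×10⁵ V.
W_ext = qΔV = (-8.62×10⁻⁶ C)(-3.32×10⁵ V) = 2.86 J.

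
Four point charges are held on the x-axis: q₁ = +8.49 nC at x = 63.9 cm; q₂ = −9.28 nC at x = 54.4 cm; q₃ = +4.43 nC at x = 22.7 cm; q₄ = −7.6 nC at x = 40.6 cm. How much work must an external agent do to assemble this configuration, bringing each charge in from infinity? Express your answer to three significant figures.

-7.39×10⁻⁶ J

The assembly work is the sum of pairwise potential energies, U = Σ_{i<j} kqᵢqⱼ/rᵢⱼ.
Pair separations: r₁₂ = 0.0950 m, r₁₃ = 0.412 m, r₁₄ = 0.233 m, r₂₃ = 0.317 m, r₂₄ = 0.138 m, r₃₄ = 0.179 m.
Summing all 6 pair terms gives U = -7.39×10⁻⁶ J.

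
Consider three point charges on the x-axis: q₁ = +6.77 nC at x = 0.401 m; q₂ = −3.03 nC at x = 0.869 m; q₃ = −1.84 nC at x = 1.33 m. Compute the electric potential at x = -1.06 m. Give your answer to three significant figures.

Electric potential is a scalar, so the contributions from each charge add algebraically: V = Σ kqᵢ/rᵢ.
Distances from the field point to each charge: r₁ = 1.46 m, r₂ = 1.93 m, r₃ = 2.39 m.
V = k[(6.77×10⁻⁹)/(1.46) + (-3.03×10⁻⁹)/(1.93) + (-1.84×10⁻⁹)/(2.39)] = 20.6 V.

20.6 V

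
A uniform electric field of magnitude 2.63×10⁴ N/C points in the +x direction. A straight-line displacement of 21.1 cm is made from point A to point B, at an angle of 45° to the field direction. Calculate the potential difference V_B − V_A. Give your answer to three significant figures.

-3920 V

Only the component of displacement along E changes the potential: ΔV = −E·d·cosθ.
ΔV = −(2.63×10⁴ V/m)(0.211 m)cos45° = -3920 V.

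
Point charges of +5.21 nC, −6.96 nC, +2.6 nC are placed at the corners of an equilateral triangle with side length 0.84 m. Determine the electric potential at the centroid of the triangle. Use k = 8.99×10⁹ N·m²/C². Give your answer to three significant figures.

The total potential is the scalar sum of each charge's contribution, V = Σ kqᵢ/rᵢ.
The distance from each vertex to the centroid is a/√3 = 0.485 m.
V = k[(5.21×10⁻⁹)/(0.485) + (-6.96×10⁻⁹)/(0.485) + (2.60×10⁻⁹)/(0.485)] = 15.8 V.

15.8 V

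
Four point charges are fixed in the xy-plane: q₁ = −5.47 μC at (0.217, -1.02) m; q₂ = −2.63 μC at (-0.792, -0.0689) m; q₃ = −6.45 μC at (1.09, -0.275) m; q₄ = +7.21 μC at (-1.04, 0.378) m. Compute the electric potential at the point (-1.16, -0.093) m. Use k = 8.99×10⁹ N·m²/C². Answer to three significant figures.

1.39×10⁴ V

The total potential is the scalar sum of each charge's contribution, V = Σ kqᵢ/rᵢ.
Distances from the field point to each charge: r₁ = 1.66 m, r₂ = 0.369 m, r₃ = 2.26 m, r₄ = 0.486 m.
V = k[(-5.47×10⁻⁶)/(1.66) + (-2.63×10⁻⁶)/(0.369) + (-6.45×10⁻⁶)/(2.26) + (7.21×10⁻⁶)/(0.486)] = 1.39×10⁴ V.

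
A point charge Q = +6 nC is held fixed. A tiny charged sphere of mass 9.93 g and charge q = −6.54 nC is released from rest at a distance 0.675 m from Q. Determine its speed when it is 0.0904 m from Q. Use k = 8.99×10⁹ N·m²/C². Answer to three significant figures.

0.0261 m/s

Only the electrostatic force acts, so mechanical energy is conserved: ½mv² = U₁ − U₂ = kQq(1/r₁ − 1/r₂).
U₁ − U₂ = (8.99×10⁹ N·m²/C²)(6.00×10⁻⁹ C)(-6.54×10⁻⁹ C)(1/0.675 − 1/0.0904) = 3.38×10⁻⁶ J.
v = √(2·3.38×10⁻⁶/9.93×10⁻³) = 0.0261 m/s.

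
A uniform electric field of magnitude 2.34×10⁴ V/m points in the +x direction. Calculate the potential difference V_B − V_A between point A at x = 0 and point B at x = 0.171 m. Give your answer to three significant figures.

In a uniform field, potential decreases in the direction of E: V_B − V_A = −E·Δx.
V_B − V_A = −(2.34×10⁴ V/m)(0.171 m) = -4000 V.

-4000 V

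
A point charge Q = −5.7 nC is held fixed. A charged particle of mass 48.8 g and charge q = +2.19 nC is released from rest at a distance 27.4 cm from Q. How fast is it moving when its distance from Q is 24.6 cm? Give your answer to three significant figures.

1.38×10⁻³ m/s

Only the electrostatic force acts, so mechanical energy is conserved: ½mv² = U₁ − U₂ = kQq(1/r₁ − 1/r₂).
U₁ − U₂ = (8.99×10⁹ N·m²/C²)(-5.70×10⁻⁹ C)(2.19×10⁻⁹ C)(1/0.274 − 1/0.246) = 4.66×10⁻⁸ J.
v = √(2·4.66×10⁻⁸/0.0488) = 1.38×10⁻³ m/s.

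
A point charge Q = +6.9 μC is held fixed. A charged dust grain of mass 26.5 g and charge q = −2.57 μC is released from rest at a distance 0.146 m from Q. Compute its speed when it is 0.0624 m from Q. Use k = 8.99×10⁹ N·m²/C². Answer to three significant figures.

Only the electrostatic force acts, so mechanical energy is conserved: ½mv² = U₁ − U₂ = kQq(1/r₁ − 1/r₂).
U₁ − U₂ = (8.99×10⁹ N·m²/C²)(6.90×10⁻⁶ C)(-2.57×10⁻⁶ C)(1/0.146 − 1/0.0624) = 1.46 J.
v = √(2·1.46/0.0265) = 10.5 m/s.

10.5 m/s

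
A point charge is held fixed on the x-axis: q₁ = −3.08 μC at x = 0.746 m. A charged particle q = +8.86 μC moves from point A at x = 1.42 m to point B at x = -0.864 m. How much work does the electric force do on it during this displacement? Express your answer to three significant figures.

The work done by the electric force is W_field = −ΔU = −q(V_B − V_A) = q(V_A − V_B).
At A: distance to the source charge is 0.674 m; V_A = kq₁/r = -4.11×10⁴ V.
At B: distance to the source charge is 1.61 m; V_B = kq₁/r = -1.72×10⁴ V.
ΔV = V_B − V_A = 2.39×10⁴ V.
W_field = −qΔV = −(8.86×10⁻⁶ C)(2.39×10⁴ V) = -0.212 J.

-0.212 J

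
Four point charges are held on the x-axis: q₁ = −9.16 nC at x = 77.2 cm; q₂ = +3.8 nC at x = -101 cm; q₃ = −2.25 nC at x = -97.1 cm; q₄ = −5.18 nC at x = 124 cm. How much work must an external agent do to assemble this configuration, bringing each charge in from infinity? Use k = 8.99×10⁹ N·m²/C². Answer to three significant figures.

The work to assemble the configuration equals its total potential energy, U = Σ kqᵢqⱼ/rᵢⱼ over all pairs.
Pair separations: r₁₂ = 1.78 m, r₁₃ = 1.74 m, r₁₄ = 0.468 m, r₂₃ = 0.0390 m, r₂₄ = 2.25 m, r₃₄ = 2.21 m.
Summing all 6 pair terms gives U = -1.16×10⁻⁶ J.

-1.16×10⁻⁶ J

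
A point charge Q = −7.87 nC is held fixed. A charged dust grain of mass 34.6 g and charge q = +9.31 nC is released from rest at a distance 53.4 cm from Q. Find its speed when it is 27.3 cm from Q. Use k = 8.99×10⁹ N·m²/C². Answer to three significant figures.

Only the electrostatic force acts, so mechanical energy is conserved: ½mv² = U₁ − U₂ = kQq(1/r₁ − 1/r₂).
U₁ − U₂ = (8.99×10⁹ N·m²/C²)(-7.87×10⁻⁹ C)(9.31×10⁻⁹ C)(1/0.534 − 1/0.273) = 1.18×10⁻⁶ J.
v = √(2·1.18×10⁻⁶/0.0346) = 8.26×10⁻³ m/s.

8.26×10⁻³ m/s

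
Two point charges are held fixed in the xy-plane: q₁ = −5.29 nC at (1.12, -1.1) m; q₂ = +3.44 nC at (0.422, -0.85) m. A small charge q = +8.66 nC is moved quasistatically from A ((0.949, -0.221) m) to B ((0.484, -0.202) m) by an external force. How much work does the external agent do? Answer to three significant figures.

1.71×10⁻⁷ J

For quasistatic motion the external work equals the change in potential energy: W_ext = qΔV = q(V_B − V_A).
At A: distances to the source charges are 0.895 m, 0.821 m; V_A = Σ kqᵢ/rᵢ = -15.4 V.
At B: distances to the source charges are 1.10 m, 0.651 m; V_B = Σ kqᵢ/rᵢ = 4.29 V.
ΔV = V_B − V_A = 19.7 V.
W_ext = qΔV = (8.66×10⁻⁹ C)(19.7 V) = 1.71×10⁻⁷ J.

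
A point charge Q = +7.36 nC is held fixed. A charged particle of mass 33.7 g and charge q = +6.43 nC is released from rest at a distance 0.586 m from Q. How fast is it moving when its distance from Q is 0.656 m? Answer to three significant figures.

Only the electrostatic force acts, so mechanical energy is conserved: ½mv² = U₁ − U₂ = kQq(1/r₁ − 1/r₂).
U₁ − U₂ = (8.99×10⁹ N·m²/C²)(7.36×10⁻⁹ C)(6.43×10⁻⁹ C)(1/0.586 − 1/0.656) = 7.75×10⁻⁸ J.
v = √(2·7.75×10⁻⁸/0.0337) = 2.14×10⁻³ m/s.

2.14×10⁻³ m/s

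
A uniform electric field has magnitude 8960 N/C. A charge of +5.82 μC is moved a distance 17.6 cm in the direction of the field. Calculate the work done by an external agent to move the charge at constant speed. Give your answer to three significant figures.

The potential change for a displacement 17.6 cm in the direction of the field is ΔV = −Ed = -1580 V.
W_ext = qΔV = -9.18×10⁻³ J.

-9.18×10⁻³ J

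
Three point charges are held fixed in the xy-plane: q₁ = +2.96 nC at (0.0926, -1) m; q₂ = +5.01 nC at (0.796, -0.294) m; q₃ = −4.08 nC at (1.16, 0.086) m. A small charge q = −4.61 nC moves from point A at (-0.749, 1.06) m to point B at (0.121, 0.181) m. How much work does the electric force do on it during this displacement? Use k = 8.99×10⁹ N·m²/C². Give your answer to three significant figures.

1.16×10⁻⁷ J

The work done by the electric force is W_field = −ΔU = −q(V_B − V_A) = q(V_A − V_B).
At A: distances to the source charges are 2.23 m, 2.05 m, 2.14 m; V_A = Σ kqᵢ/rᵢ = 16.8 V.
At B: distances to the source charges are 1.18 m, 0.825 m, 1.04 m; V_B = Σ kqᵢ/rᵢ = 41.9 V.
ΔV = V_B − V_A = 25.2 V.
W_field = −qΔV = −(-4.61×10⁻⁹ C)(25.2 V) = 1.16×10⁻⁷ J.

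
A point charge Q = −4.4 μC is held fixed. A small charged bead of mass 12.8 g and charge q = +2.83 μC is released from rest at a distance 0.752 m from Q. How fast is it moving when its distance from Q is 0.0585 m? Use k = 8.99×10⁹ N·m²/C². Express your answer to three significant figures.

Only the electrostatic force acts, so mechanical energy is conserved: ½mv² = U₁ − U₂ = kQq(1/r₁ − 1/r₂).
U₁ − U₂ = (8.99×10⁹ N·m²/C²)(-4.40×10⁻⁶ C)(2.83×10⁻⁶ C)(1/0.752 − 1/0.0585) = 1.76 J.
v = √(2·1.76/0.0128) = 16.6 m/s.

16.6 m/s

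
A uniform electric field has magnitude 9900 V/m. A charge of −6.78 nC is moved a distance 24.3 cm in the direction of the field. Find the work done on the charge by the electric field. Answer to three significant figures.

-1.63×10⁻⁵ J

The potential change for a displacement 24.3 cm in the direction of the field is ΔV = −Ed = -2410 V.
W_field = −qΔV = -1.63×10⁻⁵ J.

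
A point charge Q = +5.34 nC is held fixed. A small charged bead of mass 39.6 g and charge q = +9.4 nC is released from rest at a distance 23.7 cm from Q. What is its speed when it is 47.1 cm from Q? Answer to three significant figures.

6.91×10⁻³ m/s

Only the electrostatic force acts, so mechanical energy is conserved: ½mv² = U₁ − U₂ = kQq(1/r₁ − 1/r₂).
U₁ − U₂ = (8.99×10⁹ N·m²/C²)(5.34×10⁻⁹ C)(9.40×10⁻⁹ C)(1/0.237 − 1/0.471) = 9.46×10⁻⁷ J.
v = √(2·9.46×10⁻⁷/0.0396) = 6.91×10⁻³ m/s.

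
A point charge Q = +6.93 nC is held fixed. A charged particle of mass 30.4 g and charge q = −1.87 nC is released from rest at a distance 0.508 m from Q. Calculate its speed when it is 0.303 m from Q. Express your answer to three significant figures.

Only the electrostatic force acts, so mechanical energy is conserved: ½mv² = U₁ − U₂ = kQq(1/r₁ − 1/r₂).
U₁ − U₂ = (8.99×10⁹ N·m²/C²)(6.93×10⁻⁹ C)(-1.87×10⁻⁹ C)(1/0.508 − 1/0.303) = 1.55×10⁻⁷ J.
v = √(2·1.55×10⁻⁷/0.0304) = 3.19×10⁻³ m/s.

3.19×10⁻³ m/s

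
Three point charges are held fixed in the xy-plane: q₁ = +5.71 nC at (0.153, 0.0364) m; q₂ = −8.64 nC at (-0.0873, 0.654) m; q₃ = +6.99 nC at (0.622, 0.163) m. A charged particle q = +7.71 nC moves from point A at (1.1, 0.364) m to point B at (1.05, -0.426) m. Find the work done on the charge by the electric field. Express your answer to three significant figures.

1.64×10⁻⁷ J

The work done by the electric force is W_field = −ΔU = −q(V_B − V_A) = q(V_A − V_B).
At A: distances to the source charges are 1.00 m, 1.22 m, 0.519 m; V_A = Σ kqᵢ/rᵢ = 109 V.
At B: distances to the source charges are 1.01 m, 1.57 m, 0.728 m; V_B = Σ kqᵢ/rᵢ = 87.7 V.
ΔV = V_B − V_A = -21.2 V.
W_field = −qΔV = −(7.71×10⁻⁹ C)(-21.2 V) = 1.64×10⁻⁷ J.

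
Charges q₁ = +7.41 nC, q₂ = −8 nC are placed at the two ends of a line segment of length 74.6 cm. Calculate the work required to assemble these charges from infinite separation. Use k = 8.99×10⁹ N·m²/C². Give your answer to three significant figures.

The assembly work is the sum of pairwise potential energies, U = Σ_{i<j} kqᵢqⱼ/rᵢⱼ.
The separation is r = 0.746 m.
U = (-7.14×10⁻⁷) = -7.14×10⁻⁷ J.

-7.14×10⁻⁷ J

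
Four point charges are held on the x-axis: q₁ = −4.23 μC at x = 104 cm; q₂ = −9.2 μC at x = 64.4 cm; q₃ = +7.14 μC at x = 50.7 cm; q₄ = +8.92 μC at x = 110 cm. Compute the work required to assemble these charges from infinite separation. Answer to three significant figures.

The work to assemble the configuration equals its total potential energy, U = Σ kqᵢqⱼ/rᵢⱼ over all pairs.
Pair separations: r₁₂ = 0.396 m, r₁₃ = 0.533 m, r₁₄ = 0.0600 m, r₂₃ = 0.137 m, r₂₄ = 0.456 m, r₃₄ = 0.593 m.
Summing all 6 pair terms gives U = -10.2 J.

-10.2 J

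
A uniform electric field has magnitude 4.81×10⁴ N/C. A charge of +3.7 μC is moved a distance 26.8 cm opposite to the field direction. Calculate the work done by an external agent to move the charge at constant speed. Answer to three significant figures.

0.0477 J

The potential change for a displacement 26.8 cm opposite to the field direction is ΔV = +Ed = 1.29×10⁴ V.
W_ext = qΔV = 0.0477 J.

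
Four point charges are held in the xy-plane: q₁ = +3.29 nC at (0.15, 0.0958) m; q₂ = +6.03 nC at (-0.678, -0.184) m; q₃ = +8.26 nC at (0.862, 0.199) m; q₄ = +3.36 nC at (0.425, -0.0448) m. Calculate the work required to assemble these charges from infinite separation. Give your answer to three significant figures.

The assembly work is the sum of pairwise potential energies, U = Σ_{i<j} kqᵢqⱼ/rᵢⱼ.
Pair separations: r₁₂ = 0.874 m, r₁₃ = 0.719 m, r₁₄ = 0.309 m, r₂₃ = 1.59 m, r₂₄ = 1.11 m, r₃₄ = 0.500 m.
Summing all 6 pair terms gives U = 1.81×10⁻⁶ J.

1.81×10⁻⁶ J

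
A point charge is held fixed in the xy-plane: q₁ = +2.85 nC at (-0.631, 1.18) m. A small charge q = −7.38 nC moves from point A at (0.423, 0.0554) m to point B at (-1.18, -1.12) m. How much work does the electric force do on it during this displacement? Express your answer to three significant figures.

The work done by the electric force is W_field = −ΔU = −q(V_B − V_A) = q(V_A − V_B).
At A: distance to the source charge is 1.54 m; V_A = kq₁/r = 16.6 V.
At B: distance to the source charge is 2.36 m; V_B = kq₁/r = 10.8 V.
ΔV = V_B − V_A = -5.79 V.
W_field = −qΔV = −(-7.38×10⁻⁹ C)(-5.79 V) = -4.27×10⁻⁸ J.

-4.27×10⁻⁸ J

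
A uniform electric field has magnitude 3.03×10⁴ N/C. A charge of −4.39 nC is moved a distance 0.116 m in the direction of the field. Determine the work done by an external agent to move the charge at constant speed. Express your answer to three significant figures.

1.54×10⁻⁵ J

The potential change for a displacement 0.116 m in the direction of the field is ΔV = −Ed = -3510 V.
W_ext = qΔV = 1.54×10⁻⁵ J.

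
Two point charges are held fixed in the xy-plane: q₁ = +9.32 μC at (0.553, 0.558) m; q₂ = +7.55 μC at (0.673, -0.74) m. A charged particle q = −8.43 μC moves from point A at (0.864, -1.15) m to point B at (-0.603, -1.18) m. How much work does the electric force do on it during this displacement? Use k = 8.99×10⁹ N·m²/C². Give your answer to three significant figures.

-0.910 J

The work done by the electric force is W_field = −ΔU = −q(V_B − V_A) = q(V_A − V_B).
At A: distances to the source charges are 1.74 m, 0.452 m; V_A = Σ kqᵢ/rᵢ = 1.98×10⁵ V.
At B: distances to the source charges are 2.09 m, 1.35 m; V_B = Σ kqᵢ/rᵢ = 9.04×10⁴ V.
ΔV = V_B − V_A = -1.08×10⁵ V.
W_field = −qΔV = −(-8.43×10⁻⁶ C)(-1.08×10⁵ V) = -0.910 J.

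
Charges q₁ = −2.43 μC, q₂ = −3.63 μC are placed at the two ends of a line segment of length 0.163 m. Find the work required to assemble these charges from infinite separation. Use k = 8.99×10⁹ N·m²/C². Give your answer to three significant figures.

The assembly work is the sum of pairwise potential energies, U = Σ_{i<j} kqᵢqⱼ/rᵢⱼ.
The separation is r = 0.163 m.
U = (0.487) = 0.487 J.

0.487 J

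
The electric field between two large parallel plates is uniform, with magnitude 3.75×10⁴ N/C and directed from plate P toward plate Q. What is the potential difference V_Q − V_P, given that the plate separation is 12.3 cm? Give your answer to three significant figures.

-4610 V

In a uniform field, potential decreases in the direction of E: ΔV = −E·d for a displacement d parallel to E.
Going from P to Q is a displacement of 12.3 cm along the field, so V_Q − V_P = −Ed = -4610 V.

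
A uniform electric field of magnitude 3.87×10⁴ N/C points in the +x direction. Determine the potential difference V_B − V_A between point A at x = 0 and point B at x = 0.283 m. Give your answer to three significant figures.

-1.10×10⁴ V

In a uniform field, potential decreases in the direction of E: V_B − V_A = −E·Δx.
V_B − V_A = −(3.87×10⁴ V/m)(0.283 m) = -1.10×10⁴ V.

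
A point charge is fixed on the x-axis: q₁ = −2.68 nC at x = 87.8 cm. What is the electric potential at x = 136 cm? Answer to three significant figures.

-50.0 V

The total potential is the scalar sum of each charge's contribution, V = Σ kqᵢ/rᵢ.
V = k[(-2.68×10⁻⁹)/(0.482)] = -50.0 V.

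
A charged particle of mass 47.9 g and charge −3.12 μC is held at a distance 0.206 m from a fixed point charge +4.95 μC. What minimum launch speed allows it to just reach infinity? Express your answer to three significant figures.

5.30 m/s

To just escape, total mechanical energy must reach zero at infinity: ½mv²_min + U = 0, so ½mv²_min = −U = |kQq|/r.
|U| = |kQq|/r = (8.99×10⁹ N·m²/C²)(4.95×10⁻⁶)(3.12×10⁻⁶)/(0.206) = 0.674 J.
v_min = √(2|U|/m) = √(2·0.674/0.0479) = 5.30 m/s.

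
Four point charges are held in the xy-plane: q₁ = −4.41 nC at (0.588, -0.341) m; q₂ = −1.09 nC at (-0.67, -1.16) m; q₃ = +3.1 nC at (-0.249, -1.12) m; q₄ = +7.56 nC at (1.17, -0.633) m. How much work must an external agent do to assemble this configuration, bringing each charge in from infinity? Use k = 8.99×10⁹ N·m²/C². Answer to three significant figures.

The work to assemble the configuration equals its total potential energy, U = Σ kqᵢqⱼ/rᵢⱼ over all pairs.
Pair separations: r₁₂ = 1.50 m, r₁₃ = 1.14 m, r₁₄ = 0.651 m, r₂₃ = 0.423 m, r₂₄ = 1.91 m, r₃₄ = 1.50 m.
Summing all 6 pair terms gives U = -5.09×10⁻⁷ J.

-5.09×10⁻⁷ J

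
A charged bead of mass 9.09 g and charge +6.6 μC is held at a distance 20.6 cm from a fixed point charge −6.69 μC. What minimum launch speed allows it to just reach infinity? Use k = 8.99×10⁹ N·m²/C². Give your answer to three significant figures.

20.6 m/s

To just escape, total mechanical energy must reach zero at infinity: ½mv²_min + U = 0, so ½mv²_min = −U = |kQq|/r.
|U| = |kQq|/r = (8.99×10⁹ N·m²/C²)(6.69×10⁻⁶)(6.60×10⁻⁶)/(0.206) = 1.93 J.
v_min = √(2|U|/m) = √(2·1.93/9.09×10⁻³) = 20.6 m/s.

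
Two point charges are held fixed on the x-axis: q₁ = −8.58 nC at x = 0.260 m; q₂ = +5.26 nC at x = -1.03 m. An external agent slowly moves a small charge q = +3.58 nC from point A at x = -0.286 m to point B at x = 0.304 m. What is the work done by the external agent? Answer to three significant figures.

-5.87×10⁻⁶ J

For quasistatic motion the external work equals the change in potential energy: W_ext = qΔV = q(V_B − V_A).
At A: distances to the source charges are 0.546 m, 0.744 m; V_A = Σ kqᵢ/rᵢ = -77.7 V.
At B: distances to the source charges are 0.0440 m, 1.33 m; V_B = Σ kqᵢ/rᵢ = -1720 V.
ΔV = V_B − V_A = -1640 V.
W_ext = qΔV = (3.58×10⁻⁹ C)(-1640 V) = -5.87×10⁻⁶ J.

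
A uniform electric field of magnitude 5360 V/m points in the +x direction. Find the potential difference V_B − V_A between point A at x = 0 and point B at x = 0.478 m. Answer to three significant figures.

In a uniform field, potential decreases in the direction of E: V_B − V_A = −E·Δx.
V_B − V_A = −(5360 V/m)(0.478 m) = -2560 V.

-2560 V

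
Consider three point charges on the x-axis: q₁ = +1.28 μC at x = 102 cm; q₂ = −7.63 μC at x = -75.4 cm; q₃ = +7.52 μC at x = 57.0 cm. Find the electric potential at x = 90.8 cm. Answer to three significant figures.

The total potential is the scalar sum of each charge's contribution, V = Σ kqᵢ/rᵢ.
Distances from the field point to each charge: r₁ = 0.112 m, r₂ = 1.66 m, r₃ = 0.338 m.
V = k[(1.28×10⁻⁶)/(0.112) + (-7.63×10⁻⁶)/(1.66) + (7.52×10⁻⁶)/(0.338)] = 2.61×10⁵ V.

2.61×10⁵ V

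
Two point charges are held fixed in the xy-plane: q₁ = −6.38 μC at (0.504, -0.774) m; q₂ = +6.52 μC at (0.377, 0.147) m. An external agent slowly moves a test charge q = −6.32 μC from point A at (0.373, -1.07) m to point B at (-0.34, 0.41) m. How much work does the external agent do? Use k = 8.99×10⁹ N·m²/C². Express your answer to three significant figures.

For quasistatic motion the external work equals the change in potential energy: W_ext = qΔV = q(V_B − V_A).
At A: distances to the source charges are 0.324 m, 1.22 m; V_A = Σ kqᵢ/rᵢ = -1.29×10⁵ V.
At B: distances to the source charges are 1.45 m, 0.764 m; V_B = Σ kqᵢ/rᵢ = 3.73×10⁴ V.
ΔV = V_B − V_A = 1.66×10⁵ V.
W_ext = qΔV = (-6.32×10⁻⁶ C)(1.66×10⁵ V) = -1.05 J.

-1.05 J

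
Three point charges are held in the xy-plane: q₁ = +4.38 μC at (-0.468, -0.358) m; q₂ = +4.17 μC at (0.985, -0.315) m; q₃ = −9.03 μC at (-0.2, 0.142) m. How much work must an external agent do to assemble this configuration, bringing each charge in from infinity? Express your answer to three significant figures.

-0.780 J

The assembly work is the sum of pairwise potential energies, U = Σ_{i<j} kqᵢqⱼ/rᵢⱼ.
Pair separations: r₁₂ = 1.45 m, r₁₃ = 0.567 m, r₂₃ = 1.27 m.
U = (0.113) + (-0.627) + (-0.267) = -0.780 J.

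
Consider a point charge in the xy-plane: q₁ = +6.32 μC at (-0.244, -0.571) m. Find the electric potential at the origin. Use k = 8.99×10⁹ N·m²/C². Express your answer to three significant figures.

9.15×10⁴ V

The total potential is the scalar sum of each charge's contribution, V = Σ kqᵢ/rᵢ.
Distances from the field point to each charge: r₁ = 0.621 m.
V = k[(6.32×10⁻⁶)/(0.621)] = 9.15×10⁴ V.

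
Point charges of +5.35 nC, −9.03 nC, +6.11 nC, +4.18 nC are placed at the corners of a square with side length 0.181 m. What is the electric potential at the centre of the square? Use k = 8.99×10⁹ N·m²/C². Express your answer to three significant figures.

Electric potential is a scalar, so the contributions from each charge add algebraically: V = Σ kqᵢ/rᵢ.
The distance from each corner to the centre is a√2/2 = 0.128 m.
V = k[(5.35×10⁻⁹)/(0.128) + (-9.03×10⁻⁹)/(0.128) + (6.11×10⁻⁹)/(0.128) + (4.18×10⁻⁹)/(0.128)] = 464 V.

464 V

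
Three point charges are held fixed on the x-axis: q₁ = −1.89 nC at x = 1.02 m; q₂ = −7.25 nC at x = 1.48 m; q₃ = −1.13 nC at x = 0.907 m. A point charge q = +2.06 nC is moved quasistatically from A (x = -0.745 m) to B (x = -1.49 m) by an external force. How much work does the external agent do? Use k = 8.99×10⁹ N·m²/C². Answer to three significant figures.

For quasistatic motion the external work equals the change in potential energy: W_ext = qΔV = q(V_B − V_A).
At A: distances to the source charges are 1.77 m, 2.23 m, 1.65 m; V_A = Σ kqᵢ/rᵢ = -45.1 V.
At B: distances to the source charges are 2.51 m, 2.97 m, 2.40 m; V_B = Σ kqᵢ/rᵢ = -33.0 V.
ΔV = V_B − V_A = 12.1 V.
W_ext = qΔV = (2.06×10⁻⁹ C)(12.1 V) = 2.50×10⁻⁸ J.

2.50×10⁻⁸ J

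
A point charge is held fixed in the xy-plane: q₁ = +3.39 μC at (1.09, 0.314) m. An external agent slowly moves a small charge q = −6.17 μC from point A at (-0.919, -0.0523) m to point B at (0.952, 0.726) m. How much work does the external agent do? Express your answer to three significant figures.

-0.341 J

For quasistatic motion the external work equals the change in potential energy: W_ext = qΔV = q(V_B − V_A).
At A: distance to the source charge is 2.04 m; V_A = kq₁/r = 1.49×10⁴ V.
At B: distance to the source charge is 0.434 m; V_B = kq₁/r = 7.01×10⁴ V.
ΔV = V_B − V_A = 5.52×10⁴ V.
W_ext = qΔV = (-6.17×10⁻⁶ C)(5.52×10⁴ V) = -0.341 J.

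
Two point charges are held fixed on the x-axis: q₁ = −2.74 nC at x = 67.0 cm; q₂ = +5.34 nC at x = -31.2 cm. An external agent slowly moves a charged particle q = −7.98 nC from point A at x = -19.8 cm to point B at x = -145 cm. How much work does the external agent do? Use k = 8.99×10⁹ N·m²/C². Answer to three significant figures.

For quasistatic motion the external work equals the change in potential energy: W_ext = qΔV = q(V_B − V_A).
At A: distances to the source charges are 0.868 m, 0.114 m; V_A = Σ kqᵢ/rᵢ = 393 V.
At B: distances to the source charges are 2.12 m, 1.14 m; V_B = Σ kqᵢ/rᵢ = 30.6 V.
ΔV = V_B − V_A = -362 V.
W_ext = qΔV = (-7.98×10⁻⁹ C)(-362 V) = 2.89×10⁻⁶ J.

2.89×10⁻⁶ J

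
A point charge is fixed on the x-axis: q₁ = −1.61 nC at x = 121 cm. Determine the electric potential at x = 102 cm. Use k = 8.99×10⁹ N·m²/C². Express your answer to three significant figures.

-76.2 V

The total potential is the scalar sum of each charge's contribution, V = Σ kqᵢ/rᵢ.
V = k[(-1.61×10⁻⁹)/(0.190)] = -76.2 V.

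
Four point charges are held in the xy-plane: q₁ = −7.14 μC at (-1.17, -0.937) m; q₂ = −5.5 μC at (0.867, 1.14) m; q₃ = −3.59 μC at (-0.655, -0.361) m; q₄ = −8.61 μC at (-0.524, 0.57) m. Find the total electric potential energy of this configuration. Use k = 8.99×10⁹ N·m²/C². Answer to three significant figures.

1.42 J

The work to assemble the configuration equals its total potential energy, U = Σ kqᵢqⱼ/rᵢⱼ over all pairs.
Pair separations: r₁₂ = 2.91 m, r₁₃ = 0.773 m, r₁₄ = 1.64 m, r₂₃ = 2.14 m, r₂₄ = 1.50 m, r₃₄ = 0.940 m.
Summing all 6 pair terms gives U = 1.42 J.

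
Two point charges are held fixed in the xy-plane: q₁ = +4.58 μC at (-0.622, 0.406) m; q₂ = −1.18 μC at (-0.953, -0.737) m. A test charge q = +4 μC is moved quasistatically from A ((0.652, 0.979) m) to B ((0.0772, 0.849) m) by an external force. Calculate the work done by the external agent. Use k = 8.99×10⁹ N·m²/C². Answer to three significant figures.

For quasistatic motion the external work equals the change in potential energy: W_ext = qΔV = q(V_B − V_A).
At A: distances to the source charges are 1.40 m, 2.35 m; V_A = Σ kqᵢ/rᵢ = 2.50×10⁴ V.
At B: distances to the source charges are 0.828 m, 1.89 m; V_B = Σ kqᵢ/rᵢ = 4.41×10⁴ V.
ΔV = V_B − V_A = 1.92×10⁴ V.
W_ext = qΔV = (4.00×10⁻⁶ C)(1.92×10⁴ V) = 0.0767 J.

0.0767 J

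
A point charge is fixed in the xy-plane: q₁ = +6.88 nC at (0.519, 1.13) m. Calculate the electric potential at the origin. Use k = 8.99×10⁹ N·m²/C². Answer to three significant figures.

The total potential is the scalar sum of each charge's contribution, V = Σ kqᵢ/rᵢ.
Distances from the field point to each charge: r₁ = 1.24 m.
V = k[(6.88×10⁻⁹)/(1.24)] = 49.7 V.

49.7 V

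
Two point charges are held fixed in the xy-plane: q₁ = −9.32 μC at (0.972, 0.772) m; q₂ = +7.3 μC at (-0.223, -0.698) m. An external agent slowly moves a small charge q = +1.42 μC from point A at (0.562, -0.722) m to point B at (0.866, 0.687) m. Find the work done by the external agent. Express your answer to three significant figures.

For quasistatic motion the external work equals the change in potential energy: W_ext = qΔV = q(V_B − V_A).
At A: distances to the source charges are 1.55 m, 0.785 m; V_A = Σ kqᵢ/rᵢ = 2.95×10⁴ V.
At B: distances to the source charges are 0.136 m, 1.76 m; V_B = Σ kqᵢ/rᵢ = -5.79×10⁵ V.
ΔV = V_B − V_A = -6.09×10⁵ V.
W_ext = qΔV = (1.42×10⁻⁶ C)(-6.09×10⁵ V) = -0.865 J.

-0.865 J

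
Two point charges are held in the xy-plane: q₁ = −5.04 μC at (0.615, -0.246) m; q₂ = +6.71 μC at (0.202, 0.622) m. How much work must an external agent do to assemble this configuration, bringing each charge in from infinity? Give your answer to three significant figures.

-0.316 J

The work to assemble the configuration equals its total potential energy, U = Σ kqᵢqⱼ/rᵢⱼ over all pairs.
Pair separations: r₁₂ = 0.961 m.
U = (-0.316) = -0.316 J.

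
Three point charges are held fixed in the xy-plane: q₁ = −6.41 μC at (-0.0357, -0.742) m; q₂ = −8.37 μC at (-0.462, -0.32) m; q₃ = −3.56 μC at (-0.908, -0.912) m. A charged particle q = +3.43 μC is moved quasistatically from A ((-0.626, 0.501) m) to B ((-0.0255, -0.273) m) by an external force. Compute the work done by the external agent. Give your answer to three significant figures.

For quasistatic motion the external work equals the change in potential energy: W_ext = qΔV = q(V_B − V_A).
At A: distances to the source charges are 1.38 m, 0.837 m, 1.44 m; V_A = Σ kqᵢ/rᵢ = -1.54×10⁵ V.
At B: distances to the source charges are 0.469 m, 0.439 m, 1.09 m; V_B = Σ kqᵢ/rᵢ = -3.24×10⁵ V.
ΔV = V_B − V_A = -1.70×10⁵ V.
W_ext = qΔV = (3.43×10⁻⁶ C)(-1.70×10⁵ V) = -0.582 J.

-0.582 J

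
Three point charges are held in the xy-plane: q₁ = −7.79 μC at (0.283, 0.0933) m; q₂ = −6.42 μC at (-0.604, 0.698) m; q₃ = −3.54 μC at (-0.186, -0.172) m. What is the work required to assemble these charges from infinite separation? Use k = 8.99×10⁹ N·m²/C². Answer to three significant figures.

1.09 J

The work to assemble the configuration equals its total potential energy, U = Σ kqᵢqⱼ/rᵢⱼ over all pairs.
Pair separations: r₁₂ = 1.07 m, r₁₃ = 0.539 m, r₂₃ = 0.965 m.
U = (0.419) + (0.460) + (0.212) = 1.09 J.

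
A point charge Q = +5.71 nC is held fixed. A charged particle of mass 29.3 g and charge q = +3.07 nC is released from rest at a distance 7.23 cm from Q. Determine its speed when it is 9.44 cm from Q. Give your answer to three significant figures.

Only the electrostatic force acts, so mechanical energy is conserved: ½mv² = U₁ − U₂ = kQq(1/r₁ − 1/r₂).
U₁ − U₂ = (8.99×10⁹ N·m²/C²)(5.71×10⁻⁹ C)(3.07×10⁻⁹ C)(1/0.0723 − 1/0.0944) = 5.10×10⁻⁷ J.
v = √(2·5.10×10⁻⁷/0.0293) = 5.90×10⁻³ m/s.

5.90×10⁻³ m/s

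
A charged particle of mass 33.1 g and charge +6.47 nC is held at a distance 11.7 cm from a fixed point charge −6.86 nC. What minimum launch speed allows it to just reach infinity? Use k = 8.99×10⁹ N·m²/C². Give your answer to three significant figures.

0.0144 m/s

To just escape, total mechanical energy must reach zero at infinity: ½mv²_min + U = 0, so ½mv²_min = −U = |kQq|/r.
|U| = |kQq|/r = (8.99×10⁹ N·m²/C²)(6.86×10⁻⁹)(6.47×10⁻⁹)/(0.117) = 3.41×10⁻⁶ J.
v_min = √(2|U|/m) = √(2·3.41×10⁻⁶/0.0331) = 0.0144 m/s.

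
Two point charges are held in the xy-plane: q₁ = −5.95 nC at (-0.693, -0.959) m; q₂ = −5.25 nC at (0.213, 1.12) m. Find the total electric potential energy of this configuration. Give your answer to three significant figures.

1.24×10⁻⁷ J

The work to assemble the configuration equals its total potential energy, U = Σ kqᵢqⱼ/rᵢⱼ over all pairs.
Pair separations: r₁₂ = 2.27 m.
U = (1.24×10⁻⁷) = 1.24×10⁻⁷ J.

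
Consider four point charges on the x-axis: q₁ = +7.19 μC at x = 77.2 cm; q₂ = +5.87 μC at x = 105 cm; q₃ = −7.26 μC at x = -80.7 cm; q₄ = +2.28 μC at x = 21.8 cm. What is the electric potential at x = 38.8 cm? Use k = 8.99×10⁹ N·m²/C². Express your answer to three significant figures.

The total potential is the scalar sum of each charge's contribution, V = Σ kqᵢ/rᵢ.
Distances from the field point to each charge: r₁ = 0.384 m, r₂ = 0.662 m, r₃ = 1.20 m, r₄ = 0.170 m.
V = k[(7.19×10⁻⁶)/(0.384) + (5.87×10⁻⁶)/(0.662) + (-7.26×10⁻⁶)/(1.20) + (2.28×10⁻⁶)/(0.170)] = 3.14×10⁵ V.

3.14×10⁵ V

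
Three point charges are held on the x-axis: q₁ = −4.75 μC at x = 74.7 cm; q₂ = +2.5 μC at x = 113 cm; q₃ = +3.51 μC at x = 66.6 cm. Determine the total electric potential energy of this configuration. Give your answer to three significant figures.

The assembly work is the sum of pairwise potential energies, U = Σ_{i<j} kqᵢqⱼ/rᵢⱼ.
Pair separations: r₁₂ = 0.383 m, r₁₃ = 0.0810 m, r₂₃ = 0.464 m.
U = (-0.279) + (-1.85) + (0.170) = -1.96 J.

-1.96 J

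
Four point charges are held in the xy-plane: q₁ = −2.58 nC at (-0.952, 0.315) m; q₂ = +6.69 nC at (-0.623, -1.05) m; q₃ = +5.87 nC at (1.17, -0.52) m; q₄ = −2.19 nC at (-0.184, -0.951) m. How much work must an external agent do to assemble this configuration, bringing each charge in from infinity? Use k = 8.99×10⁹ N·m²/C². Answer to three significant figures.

-3.21×10⁻⁷ J

The work to assemble the configuration equals its total potential energy, U = Σ kqᵢqⱼ/rᵢⱼ over all pairs.
Pair separations: r₁₂ = 1.40 m, r₁₃ = 2.28 m, r₁₄ = 1.48 m, r₂₃ = 1.87 m, r₂₄ = 0.450 m, r₃₄ = 1.42 m.
Summing all 6 pair terms gives U = -3.21×10⁻⁷ J.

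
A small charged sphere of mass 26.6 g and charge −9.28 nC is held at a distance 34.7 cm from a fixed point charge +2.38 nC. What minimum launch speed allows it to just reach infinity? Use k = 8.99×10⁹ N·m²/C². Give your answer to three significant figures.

6.56×10⁻³ m/s

To just escape, total mechanical energy must reach zero at infinity: ½mv²_min + U = 0, so ½mv²_min = −U = |kQq|/r.
|U| = |kQq|/r = (8.99×10⁹ N·m²/C²)(2.38×10⁻⁹)(9.28×10⁻⁹)/(0.347) = 5.72×10⁻⁷ J.
v_min = √(2|U|/m) = √(2·5.72×10⁻⁷/0.0266) = 6.56×10⁻³ m/s.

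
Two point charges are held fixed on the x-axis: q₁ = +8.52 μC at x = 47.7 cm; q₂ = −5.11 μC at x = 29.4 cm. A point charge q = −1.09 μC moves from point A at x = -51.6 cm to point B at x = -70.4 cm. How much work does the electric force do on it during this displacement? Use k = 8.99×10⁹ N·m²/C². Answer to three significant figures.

The work done by the electric force is W_field = −ΔU = −q(V_B − V_A) = q(V_A − V_B).
At A: distances to the source charges are 0.993 m, 0.810 m; V_A = Σ kqᵢ/rᵢ = 2.04×10⁴ V.
At B: distances to the source charges are 1.18 m, 0.998 m; V_B = Σ kqᵢ/rᵢ = 1.88×10⁴ V.
ΔV = V_B − V_A = -1600 V.
W_field = −qΔV = −(-1.09×10⁻⁶ C)(-1600 V) = -1.74×10⁻³ J.

-1.74×10⁻³ J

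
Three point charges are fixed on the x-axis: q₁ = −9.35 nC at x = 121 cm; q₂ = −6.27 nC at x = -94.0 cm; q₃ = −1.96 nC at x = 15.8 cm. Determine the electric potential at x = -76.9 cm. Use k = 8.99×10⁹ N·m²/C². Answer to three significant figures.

The total potential is the scalar sum of each charge's contribution, V = Σ kqᵢ/rᵢ.
Distances from the field point to each charge: r₁ = 1.98 m, r₂ = 0.171 m, r₃ = 0.927 m.
V = k[(-9.35×10⁻⁹)/(1.98) + (-6.27×10⁻⁹)/(0.171) + (-1.96×10⁻⁹)/(0.927)] = -391 V.

-391 V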